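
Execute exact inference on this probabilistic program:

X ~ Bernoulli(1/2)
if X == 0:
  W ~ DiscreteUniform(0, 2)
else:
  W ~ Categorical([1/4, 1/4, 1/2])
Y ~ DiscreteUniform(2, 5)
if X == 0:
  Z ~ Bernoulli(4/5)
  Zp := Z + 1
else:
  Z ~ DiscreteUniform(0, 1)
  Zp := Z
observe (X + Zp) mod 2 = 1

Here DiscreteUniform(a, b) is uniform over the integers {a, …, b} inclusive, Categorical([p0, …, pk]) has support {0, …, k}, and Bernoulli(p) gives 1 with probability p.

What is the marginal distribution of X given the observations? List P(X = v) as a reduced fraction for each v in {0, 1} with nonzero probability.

P(X=0) = 2/7, P(X=1) = 5/7

Enumerate traces; 24 have nonzero weight after conditioning:
  (X=0, W=0, Y=2, Z=0) weight 1/120
  (X=0, W=0, Y=3, Z=0) weight 1/120
  (X=0, W=0, Y=4, Z=0) weight 1/120
  (X=0, W=0, Y=5, Z=0) weight 1/120
  (X=0, W=1, Y=2, Z=0) weight 1/120
  (X=0, W=1, Y=3, Z=0) weight 1/120
  (X=0, W=1, Y=4, Z=0) weight 1/120
  (X=0, W=1, Y=5, Z=0) weight 1/120
  (X=1, W=0, Y=2, Z=0) weight 1/64
  … 15 more
Group by X:
  weight(X=0) = 1/10
  weight(X=1) = 1/4
Total weight = 1/10 + 1/4 = 7/20
P(X=0 | obs) = 1/10 / 7/20 = 2/7
P(X=1 | obs) = 1/4 / 7/20 = 5/7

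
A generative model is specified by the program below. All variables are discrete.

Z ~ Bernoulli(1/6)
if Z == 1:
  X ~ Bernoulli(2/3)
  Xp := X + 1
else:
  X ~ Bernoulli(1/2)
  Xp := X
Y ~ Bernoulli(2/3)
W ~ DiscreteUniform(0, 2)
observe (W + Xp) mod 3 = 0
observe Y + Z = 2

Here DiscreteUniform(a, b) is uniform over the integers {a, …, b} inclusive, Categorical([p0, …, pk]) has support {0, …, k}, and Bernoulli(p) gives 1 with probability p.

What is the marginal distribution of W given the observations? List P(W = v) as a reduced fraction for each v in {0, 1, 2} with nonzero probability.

Enumerate traces; 2 have nonzero weight after conditioning:
  (Z=1, X=0, Y=1, W=2) weight 1/81
  (Z=1, X=1, Y=1, W=1) weight 2/81
Group by W:
  weight(W=1) = 2/81
  weight(W=2) = 1/81
Total weight = 2/81 + 1/81 = 1/27
P(W=1 | obs) = 2/81 / 1/27 = 2/3
P(W=2 | obs) = 1/81 / 1/27 = 1/3

P(W=1) = 2/3, P(W=2) = 1/3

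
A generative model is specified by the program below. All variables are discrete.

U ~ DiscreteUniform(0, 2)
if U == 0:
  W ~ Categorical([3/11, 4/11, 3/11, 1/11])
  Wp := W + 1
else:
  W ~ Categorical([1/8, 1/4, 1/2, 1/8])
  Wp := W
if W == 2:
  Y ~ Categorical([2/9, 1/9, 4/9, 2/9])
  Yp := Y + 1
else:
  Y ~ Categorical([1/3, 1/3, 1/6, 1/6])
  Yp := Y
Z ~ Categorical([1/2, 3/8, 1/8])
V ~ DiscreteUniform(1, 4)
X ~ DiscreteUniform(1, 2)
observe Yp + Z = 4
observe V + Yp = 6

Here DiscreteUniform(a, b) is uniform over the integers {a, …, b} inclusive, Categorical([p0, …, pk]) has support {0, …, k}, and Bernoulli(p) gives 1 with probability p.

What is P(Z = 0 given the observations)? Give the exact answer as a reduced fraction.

P(Z = 0 | obs) = 14/51

Enumerate traces; 54 have nonzero weight after conditioning:
  (U=0, W=0, Y=2, Z=2, V=4, X=1) weight 1/4224
  (U=0, W=0, Y=2, Z=2, V=4, X=2) weight 1/4224
  (U=0, W=0, Y=3, Z=1, V=3, X=1) weight 1/1408
  (U=0, W=0, Y=3, Z=1, V=3, X=2) weight 1/1408
  (U=0, W=1, Y=2, Z=2, V=4, X=1) weight 1/3168
  (U=0, W=1, Y=2, Z=2, V=4, X=2) weight 1/3168
  (U=0, W=1, Y=3, Z=1, V=3, X=1) weight 1/1056
  (U=0, W=1, Y=3, Z=1, V=3, X=2) weight 1/1056
  (U=0, W=2, Y=3, Z=0, V=2, X=1) weight 1/792
  … 45 more
Group by Z:
  weight(Z=0) = 7/594
  weight(Z=1) = 169/6336
  weight(Z=2) = 85/19008
Total weight = 7/594 + 169/6336 + 85/19008 = 17/396
P(Z=0 | obs) = 7/594 / 17/396 = 14/51
P(Z=1 | obs) = 169/6336 / 17/396 = 169/272
P(Z=2 | obs) = 85/19008 / 17/396 = 5/48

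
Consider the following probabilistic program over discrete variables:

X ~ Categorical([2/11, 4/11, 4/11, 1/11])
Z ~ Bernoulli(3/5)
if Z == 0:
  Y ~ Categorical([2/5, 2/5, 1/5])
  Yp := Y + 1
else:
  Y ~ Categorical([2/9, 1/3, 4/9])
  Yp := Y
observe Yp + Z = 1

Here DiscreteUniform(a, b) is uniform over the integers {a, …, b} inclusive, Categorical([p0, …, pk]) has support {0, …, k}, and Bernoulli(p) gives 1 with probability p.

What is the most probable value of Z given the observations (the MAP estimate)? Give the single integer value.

Enumerate traces; 8 have nonzero weight after conditioning:
  (X=0, Z=0, Y=0) weight 8/275
  (X=0, Z=1, Y=0) weight 4/165
  (X=1, Z=0, Y=0) weight 16/275
  (X=1, Z=1, Y=0) weight 8/165
  (X=2, Z=0, Y=0) weight 16/275
  (X=2, Z=1, Y=0) weight 8/165
  (X=3, Z=0, Y=0) weight 4/275
  (X=3, Z=1, Y=0) weight 2/165
Group by Z:
  weight(Z=0) = 4/25
  weight(Z=1) = 2/15
Total weight = 4/25 + 2/15 = 22/75
P(Z=0 | obs) = 4/25 / 22/75 = 6/11
P(Z=1 | obs) = 2/15 / 22/75 = 5/11
argmax = 0

argmax_v P(Z = v | obs) = 0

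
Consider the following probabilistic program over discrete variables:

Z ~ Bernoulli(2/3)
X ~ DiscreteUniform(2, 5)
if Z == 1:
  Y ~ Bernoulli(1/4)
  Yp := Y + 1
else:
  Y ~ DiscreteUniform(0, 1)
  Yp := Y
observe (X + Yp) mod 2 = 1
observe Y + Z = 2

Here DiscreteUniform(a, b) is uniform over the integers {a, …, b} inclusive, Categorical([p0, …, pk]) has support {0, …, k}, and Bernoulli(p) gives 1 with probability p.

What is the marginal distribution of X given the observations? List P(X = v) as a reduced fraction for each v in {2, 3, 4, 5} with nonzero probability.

Enumerate traces; 2 have nonzero weight after conditioning:
  (Z=1, X=3, Y=1) weight 1/24
  (Z=1, X=5, Y=1) weight 1/24
Group by X:
  weight(X=3) = 1/24
  weight(X=5) = 1/24
Total weight = 1/24 + 1/24 = 1/12
P(X=3 | obs) = 1/24 / 1/12 = 1/2
P(X=5 | obs) = 1/24 / 1/12 = 1/2

P(X=3) = 1/2, P(X=5) = 1/2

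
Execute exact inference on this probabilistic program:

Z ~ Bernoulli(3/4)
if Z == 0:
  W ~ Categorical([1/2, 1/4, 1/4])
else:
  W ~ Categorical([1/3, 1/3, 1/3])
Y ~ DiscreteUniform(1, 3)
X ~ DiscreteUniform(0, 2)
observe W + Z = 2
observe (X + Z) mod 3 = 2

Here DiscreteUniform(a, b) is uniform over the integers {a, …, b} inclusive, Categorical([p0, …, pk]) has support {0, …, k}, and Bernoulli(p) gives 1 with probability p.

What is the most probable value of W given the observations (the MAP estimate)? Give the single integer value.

argmax_v P(W = v | obs) = 1

Enumerate traces; 6 have nonzero weight after conditioning:
  (Z=0, W=2, Y=1, X=2) weight 1/144
  (Z=0, W=2, Y=2, X=2) weight 1/144
  (Z=0, W=2, Y=3, X=2) weight 1/144
  (Z=1, W=1, Y=1, X=1) weight 1/36
  (Z=1, W=1, Y=2, X=1) weight 1/36
  (Z=1, W=1, Y=3, X=1) weight 1/36
Group by W:
  weight(W=1) = 1/12
  weight(W=2) = 1/48
Total weight = 1/12 + 1/48 = 5/48
P(W=1 | obs) = 1/12 / 5/48 = 4/5
P(W=2 | obs) = 1/48 / 5/48 = 1/5
argmax = 1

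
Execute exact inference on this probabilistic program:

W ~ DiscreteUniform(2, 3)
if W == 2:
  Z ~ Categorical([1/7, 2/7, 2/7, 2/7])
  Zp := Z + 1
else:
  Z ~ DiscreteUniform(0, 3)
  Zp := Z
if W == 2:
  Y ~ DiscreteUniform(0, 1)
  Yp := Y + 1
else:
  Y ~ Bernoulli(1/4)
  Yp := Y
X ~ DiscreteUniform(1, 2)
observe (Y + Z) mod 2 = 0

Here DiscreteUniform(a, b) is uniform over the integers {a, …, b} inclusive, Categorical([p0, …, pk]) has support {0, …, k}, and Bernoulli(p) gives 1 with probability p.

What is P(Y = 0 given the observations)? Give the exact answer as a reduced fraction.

P(Y = 0 | obs) = 33/56

Enumerate traces; 16 have nonzero weight after conditioning:
  (W=2, Z=0, Y=0, X=1) weight 1/56
  (W=2, Z=0, Y=0, X=2) weight 1/56
  (W=2, Z=1, Y=1, X=1) weight 1/28
  (W=2, Z=1, Y=1, X=2) weight 1/28
  (W=2, Z=2, Y=0, X=1) weight 1/28
  (W=2, Z=2, Y=0, X=2) weight 1/28
  (W=2, Z=3, Y=1, X=1) weight 1/28
  (W=2, Z=3, Y=1, X=2) weight 1/28
  … 8 more
Group by Y:
  weight(Y=0) = 33/112
  weight(Y=1) = 23/112
Total weight = 33/112 + 23/112 = 1/2
P(Y=0 | obs) = 33/112 / 1/2 = 33/56
P(Y=1 | obs) = 23/112 / 1/2 = 23/56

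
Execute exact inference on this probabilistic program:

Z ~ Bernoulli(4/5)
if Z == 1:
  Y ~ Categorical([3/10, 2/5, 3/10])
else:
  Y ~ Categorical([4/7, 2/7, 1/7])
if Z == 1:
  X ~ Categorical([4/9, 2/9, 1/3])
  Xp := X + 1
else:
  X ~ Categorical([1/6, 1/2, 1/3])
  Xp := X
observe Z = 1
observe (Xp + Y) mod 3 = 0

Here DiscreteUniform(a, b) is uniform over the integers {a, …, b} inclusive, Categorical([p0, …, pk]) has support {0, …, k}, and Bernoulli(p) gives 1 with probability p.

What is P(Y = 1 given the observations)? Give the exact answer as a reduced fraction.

P(Y = 1 | obs) = 8/29

Enumerate traces; 3 have nonzero weight after conditioning:
  (Z=1, Y=0, X=2) weight 2/25
  (Z=1, Y=1, X=1) weight 16/225
  (Z=1, Y=2, X=0) weight 8/75
Group by Y:
  weight(Y=0) = 2/25
  weight(Y=1) = 16/225
  weight(Y=2) = 8/75
Total weight = 2/25 + 16/225 + 8/75 = 58/225
P(Y=0 | obs) = 2/25 / 58/225 = 9/29
P(Y=1 | obs) = 16/225 / 58/225 = 8/29
P(Y=2 | obs) = 8/75 / 58/225 = 12/29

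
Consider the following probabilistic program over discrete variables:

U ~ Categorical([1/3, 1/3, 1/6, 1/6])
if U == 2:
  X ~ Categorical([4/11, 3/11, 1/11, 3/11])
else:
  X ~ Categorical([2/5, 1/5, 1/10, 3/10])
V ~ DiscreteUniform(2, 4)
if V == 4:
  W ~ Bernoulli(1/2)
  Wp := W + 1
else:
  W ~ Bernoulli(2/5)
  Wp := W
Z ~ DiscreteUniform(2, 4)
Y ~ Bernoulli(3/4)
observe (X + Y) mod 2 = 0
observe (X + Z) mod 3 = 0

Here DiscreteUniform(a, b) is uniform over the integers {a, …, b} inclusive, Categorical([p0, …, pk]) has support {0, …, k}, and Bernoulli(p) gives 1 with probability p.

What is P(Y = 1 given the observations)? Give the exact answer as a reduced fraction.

Enumerate traces; 96 have nonzero weight after conditioning:
  (U=0, X=0, V=2, W=0, Z=3, Y=0) weight 1/450
  (U=0, X=0, V=2, W=1, Z=3, Y=0) weight 1/675
  (U=0, X=0, V=3, W=0, Z=3, Y=0) weight 1/450
  (U=0, X=0, V=3, W=1, Z=3, Y=0) weight 1/675
  (U=0, X=0, V=4, W=0, Z=3, Y=0) weight 1/540
  (U=0, X=0, V=4, W=1, Z=3, Y=0) weight 1/540
  (U=0, X=1, V=2, W=0, Z=2, Y=1) weight 1/300
  (U=0, X=1, V=2, W=1, Z=2, Y=1) weight 1/450
  … 88 more
Group by Y:
  weight(Y=0) = 65/1584
  weight(Y=1) = 67/528
Total weight = 65/1584 + 67/528 = 133/792
P(Y=0 | obs) = 65/1584 / 133/792 = 65/266
P(Y=1 | obs) = 67/528 / 133/792 = 201/266

P(Y = 1 | obs) = 201/266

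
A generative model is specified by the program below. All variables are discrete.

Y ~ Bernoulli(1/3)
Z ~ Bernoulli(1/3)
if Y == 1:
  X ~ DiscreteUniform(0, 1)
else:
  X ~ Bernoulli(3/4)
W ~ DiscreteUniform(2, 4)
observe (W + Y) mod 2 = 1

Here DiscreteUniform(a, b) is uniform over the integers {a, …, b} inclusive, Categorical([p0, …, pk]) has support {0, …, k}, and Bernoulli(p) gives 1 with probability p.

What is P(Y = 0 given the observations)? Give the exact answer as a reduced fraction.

P(Y = 0 | obs) = 1/2

Enumerate traces; 12 have nonzero weight after conditioning:
  (Y=0, Z=0, X=0, W=3) weight 1/27
  (Y=0, Z=0, X=1, W=3) weight 1/9
  (Y=0, Z=1, X=0, W=3) weight 1/54
  (Y=0, Z=1, X=1, W=3) weight 1/18
  (Y=1, Z=0, X=0, W=2) weight 1/27
  (Y=1, Z=0, X=0, W=4) weight 1/27
  (Y=1, Z=0, X=1, W=2) weight 1/27
  (Y=1, Z=0, X=1, W=4) weight 1/27
  … 4 more
Group by Y:
  weight(Y=0) = 2/9
  weight(Y=1) = 2/9
Total weight = 2/9 + 2/9 = 4/9
P(Y=0 | obs) = 2/9 / 4/9 = 1/2
P(Y=1 | obs) = 2/9 / 4/9 = 1/2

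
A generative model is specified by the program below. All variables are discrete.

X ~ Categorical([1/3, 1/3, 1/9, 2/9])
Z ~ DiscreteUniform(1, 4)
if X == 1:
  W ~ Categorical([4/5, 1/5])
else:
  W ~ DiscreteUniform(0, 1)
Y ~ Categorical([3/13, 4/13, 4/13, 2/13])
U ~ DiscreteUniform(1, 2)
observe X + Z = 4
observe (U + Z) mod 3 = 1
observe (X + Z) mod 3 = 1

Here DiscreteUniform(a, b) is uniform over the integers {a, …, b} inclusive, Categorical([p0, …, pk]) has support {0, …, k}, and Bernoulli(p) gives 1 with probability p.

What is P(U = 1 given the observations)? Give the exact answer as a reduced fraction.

P(U = 1 | obs) = 3/4

Enumerate traces; 16 have nonzero weight after conditioning:
  (X=1, Z=3, W=0, Y=0, U=1) weight 1/130
  (X=1, Z=3, W=0, Y=1, U=1) weight 2/195
  (X=1, Z=3, W=0, Y=2, U=1) weight 2/195
  (X=1, Z=3, W=0, Y=3, U=1) weight 1/195
  (X=1, Z=3, W=1, Y=0, U=1) weight 1/520
  (X=1, Z=3, W=1, Y=1, U=1) weight 1/390
  (X=1, Z=3, W=1, Y=2, U=1) weight 1/390
  (X=1, Z=3, W=1, Y=3, U=1) weight 1/780
  (X=2, Z=2, W=0, Y=0, U=2) weight 1/624
  … 7 more
Group by U:
  weight(U=1) = 1/24
  weight(U=2) = 1/72
Total weight = 1/24 + 1/72 = 1/18
P(U=1 | obs) = 1/24 / 1/18 = 3/4
P(U=2 | obs) = 1/72 / 1/18 = 1/4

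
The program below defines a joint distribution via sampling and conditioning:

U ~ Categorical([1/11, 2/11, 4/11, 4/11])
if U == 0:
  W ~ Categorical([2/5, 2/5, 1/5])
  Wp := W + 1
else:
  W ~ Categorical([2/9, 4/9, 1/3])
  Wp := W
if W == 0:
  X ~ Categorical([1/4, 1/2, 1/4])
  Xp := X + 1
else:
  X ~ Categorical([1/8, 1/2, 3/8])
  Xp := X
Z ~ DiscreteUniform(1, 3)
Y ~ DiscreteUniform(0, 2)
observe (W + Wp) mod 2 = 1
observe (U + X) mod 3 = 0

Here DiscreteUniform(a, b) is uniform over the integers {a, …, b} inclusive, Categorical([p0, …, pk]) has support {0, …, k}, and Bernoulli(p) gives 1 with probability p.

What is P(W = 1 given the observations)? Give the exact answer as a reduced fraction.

Enumerate traces; 27 have nonzero weight after conditioning:
  (U=0, W=0, X=0, Z=1, Y=0) weight 1/990
  (U=0, W=0, X=0, Z=1, Y=1) weight 1/990
  (U=0, W=0, X=0, Z=1, Y=2) weight 1/990
  (U=0, W=0, X=0, Z=2, Y=0) weight 1/990
  (U=0, W=0, X=0, Z=2, Y=1) weight 1/990
  (U=0, W=0, X=0, Z=2, Y=2) weight 1/990
  (U=0, W=0, X=0, Z=3, Y=0) weight 1/990
  (U=0, W=0, X=0, Z=3, Y=1) weight 1/990
  (U=0, W=1, X=0, Z=1, Y=0) weight 1/1980
  (U=0, W=2, X=0, Z=1, Y=0) weight 1/3960
  … 17 more
Group by W:
  weight(W=0) = 1/110
  weight(W=1) = 1/220
  weight(W=2) = 1/440
Total weight = 1/110 + 1/220 + 1/440 = 7/440
P(W=0 | obs) = 1/110 / 7/440 = 4/7
P(W=1 | obs) = 1/220 / 7/440 = 2/7
P(W=2 | obs) = 1/440 / 7/440 = 1/7

P(W = 1 | obs) = 2/7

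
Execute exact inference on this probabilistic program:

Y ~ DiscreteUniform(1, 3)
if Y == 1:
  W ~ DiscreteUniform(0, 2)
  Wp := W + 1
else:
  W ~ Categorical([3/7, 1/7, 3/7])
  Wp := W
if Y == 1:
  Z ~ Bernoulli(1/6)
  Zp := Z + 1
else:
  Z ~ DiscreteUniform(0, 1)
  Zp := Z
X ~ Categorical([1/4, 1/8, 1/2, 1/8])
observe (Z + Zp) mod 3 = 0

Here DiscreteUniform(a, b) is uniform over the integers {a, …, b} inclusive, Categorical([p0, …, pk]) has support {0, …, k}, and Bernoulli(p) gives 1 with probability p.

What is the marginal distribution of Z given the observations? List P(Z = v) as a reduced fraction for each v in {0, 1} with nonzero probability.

Enumerate traces; 36 have nonzero weight after conditioning:
  (Y=1, W=0, Z=1, X=0) weight 1/216
  (Y=1, W=0, Z=1, X=1) weight 1/432
  (Y=1, W=0, Z=1, X=2) weight 1/108
  (Y=1, W=0, Z=1, X=3) weight 1/432
  (Y=1, W=1, Z=1, X=0) weight 1/216
  (Y=1, W=1, Z=1, X=1) weight 1/432
  (Y=1, W=1, Z=1, X=2) weight 1/108
  (Y=1, W=1, Z=1, X=3) weight 1/432
  (Y=2, W=0, Z=0, X=0) weight 1/56
  … 27 more
Group by Z:
  weight(Z=0) = 1/3
  weight(Z=1) = 1/18
Total weight = 1/3 + 1/18 = 7/18
P(Z=0 | obs) = 1/3 / 7/18 = 6/7
P(Z=1 | obs) = 1/18 / 7/18 = 1/7

P(Z=0) = 6/7, P(Z=1) = 1/7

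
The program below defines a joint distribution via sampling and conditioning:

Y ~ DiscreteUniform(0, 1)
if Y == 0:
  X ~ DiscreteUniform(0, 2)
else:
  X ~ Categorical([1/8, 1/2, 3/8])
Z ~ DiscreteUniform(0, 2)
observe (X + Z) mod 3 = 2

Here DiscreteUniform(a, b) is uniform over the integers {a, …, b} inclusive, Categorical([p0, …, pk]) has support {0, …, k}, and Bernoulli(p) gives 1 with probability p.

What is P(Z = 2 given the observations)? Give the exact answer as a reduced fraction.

Enumerate traces; 6 have nonzero weight after conditioning:
  (Y=0, X=0, Z=2) weight 1/18
  (Y=0, X=1, Z=1) weight 1/18
  (Y=0, X=2, Z=0) weight 1/18
  (Y=1, X=0, Z=2) weight 1/48
  (Y=1, X=1, Z=1) weight 1/12
  (Y=1, X=2, Z=0) weight 1/16
Group by Z:
  weight(Z=0) = 17/144
  weight(Z=1) = 5/36
  weight(Z=2) = 11/144
Total weight = 17/144 + 5/36 + 11/144 = 1/3
P(Z=0 | obs) = 17/144 / 1/3 = 17/48
P(Z=1 | obs) = 5/36 / 1/3 = 5/12
P(Z=2 | obs) = 11/144 / 1/3 = 11/48

P(Z = 2 | obs) = 11/48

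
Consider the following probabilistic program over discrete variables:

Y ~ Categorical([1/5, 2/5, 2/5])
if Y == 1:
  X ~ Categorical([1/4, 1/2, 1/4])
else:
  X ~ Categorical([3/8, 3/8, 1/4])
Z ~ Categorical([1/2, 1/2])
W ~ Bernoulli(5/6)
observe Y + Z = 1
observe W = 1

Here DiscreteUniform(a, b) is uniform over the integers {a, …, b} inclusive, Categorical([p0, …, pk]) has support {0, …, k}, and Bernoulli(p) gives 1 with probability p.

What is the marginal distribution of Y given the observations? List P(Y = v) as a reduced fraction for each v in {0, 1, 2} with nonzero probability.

Enumerate traces; 6 have nonzero weight after conditioning:
  (Y=0, X=0, Z=1, W=1) weight 1/32
  (Y=0, X=1, Z=1, W=1) weight 1/32
  (Y=0, X=2, Z=1, W=1) weight 1/48
  (Y=1, X=0, Z=0, W=1) weight 1/24
  (Y=1, X=1, Z=0, W=1) weight 1/12
  (Y=1, X=2, Z=0, W=1) weight 1/24
Group by Y:
  weight(Y=0) = 1/12
  weight(Y=1) = 1/6
Total weight = 1/12 + 1/6 = 1/4
P(Y=0 | obs) = 1/12 / 1/4 = 1/3
P(Y=1 | obs) = 1/6 / 1/4 = 2/3

P(Y=0) = 1/3, P(Y=1) = 2/3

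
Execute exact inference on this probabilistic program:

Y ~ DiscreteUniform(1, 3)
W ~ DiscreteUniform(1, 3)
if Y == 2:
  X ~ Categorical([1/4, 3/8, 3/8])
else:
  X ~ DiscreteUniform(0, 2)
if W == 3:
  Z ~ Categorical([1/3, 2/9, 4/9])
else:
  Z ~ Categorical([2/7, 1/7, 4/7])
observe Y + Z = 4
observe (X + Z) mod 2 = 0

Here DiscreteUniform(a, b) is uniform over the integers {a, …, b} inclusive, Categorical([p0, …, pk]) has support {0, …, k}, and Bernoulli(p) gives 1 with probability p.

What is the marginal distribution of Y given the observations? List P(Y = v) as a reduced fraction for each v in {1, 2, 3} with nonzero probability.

P(Y=2) = 375/439, P(Y=3) = 64/439

Enumerate traces; 9 have nonzero weight after conditioning:
  (Y=2, W=1, X=0, Z=2) weight 1/63
  (Y=2, W=1, X=2, Z=2) weight 1/42
  (Y=2, W=2, X=0, Z=2) weight 1/63
  (Y=2, W=2, X=2, Z=2) weight 1/42
  (Y=2, W=3, X=0, Z=2) weight 1/81
  (Y=2, W=3, X=2, Z=2) weight 1/54
  (Y=3, W=1, X=1, Z=1) weight 1/189
  (Y=3, W=2, X=1, Z=1) weight 1/189
  … 1 more
Group by Y:
  weight(Y=2) = 125/1134
  weight(Y=3) = 32/1701
Total weight = 125/1134 + 32/1701 = 439/3402
P(Y=2 | obs) = 125/1134 / 439/3402 = 375/439
P(Y=3 | obs) = 32/1701 / 439/3402 = 64/439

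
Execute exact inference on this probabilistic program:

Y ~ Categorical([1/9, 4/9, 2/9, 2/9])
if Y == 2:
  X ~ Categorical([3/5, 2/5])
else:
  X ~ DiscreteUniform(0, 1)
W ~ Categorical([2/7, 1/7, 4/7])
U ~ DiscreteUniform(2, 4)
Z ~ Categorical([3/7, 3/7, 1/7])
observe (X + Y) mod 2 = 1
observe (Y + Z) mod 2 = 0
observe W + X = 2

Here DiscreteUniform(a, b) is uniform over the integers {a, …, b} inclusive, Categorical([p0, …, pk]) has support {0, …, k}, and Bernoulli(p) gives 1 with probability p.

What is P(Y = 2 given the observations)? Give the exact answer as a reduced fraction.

Enumerate traces; 18 have nonzero weight after conditioning:
  (Y=0, X=1, W=1, U=2, Z=0) weight 1/882
  (Y=0, X=1, W=1, U=2, Z=2) weight 1/2646
  (Y=0, X=1, W=1, U=3, Z=0) weight 1/882
  (Y=0, X=1, W=1, U=3, Z=2) weight 1/2646
  (Y=0, X=1, W=1, U=4, Z=0) weight 1/882
  (Y=0, X=1, W=1, U=4, Z=2) weight 1/2646
  (Y=1, X=0, W=2, U=2, Z=1) weight 8/441
  (Y=1, X=0, W=2, U=3, Z=1) weight 8/441
  (Y=2, X=1, W=1, U=2, Z=0) weight 4/2205
  (Y=3, X=0, W=2, U=2, Z=1) weight 4/441
  … 8 more
Group by Y:
  weight(Y=0) = 2/441
  weight(Y=1) = 8/147
  weight(Y=2) = 16/2205
  weight(Y=3) = 4/147
Total weight = 2/441 + 8/147 + 16/2205 + 4/147 = 206/2205
P(Y=0 | obs) = 2/441 / 206/2205 = 5/103
P(Y=1 | obs) = 8/147 / 206/2205 = 60/103
P(Y=2 | obs) = 16/2205 / 206/2205 = 8/103
P(Y=3 | obs) = 4/147 / 206/2205 = 30/103

P(Y = 2 | obs) = 8/103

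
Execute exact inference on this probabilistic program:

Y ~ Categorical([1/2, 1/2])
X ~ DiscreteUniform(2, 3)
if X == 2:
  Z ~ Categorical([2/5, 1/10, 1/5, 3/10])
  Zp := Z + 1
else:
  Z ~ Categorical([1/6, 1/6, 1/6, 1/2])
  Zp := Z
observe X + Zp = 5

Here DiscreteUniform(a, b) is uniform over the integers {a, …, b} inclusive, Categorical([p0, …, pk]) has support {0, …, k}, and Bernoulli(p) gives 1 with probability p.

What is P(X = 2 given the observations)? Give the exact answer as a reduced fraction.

P(X = 2 | obs) = 6/11

Enumerate traces; 4 have nonzero weight after conditioning:
  (Y=0, X=2, Z=2) weight 1/20
  (Y=0, X=3, Z=2) weight 1/24
  (Y=1, X=2, Z=2) weight 1/20
  (Y=1, X=3, Z=2) weight 1/24
Group by X:
  weight(X=2) = 1/10
  weight(X=3) = 1/12
Total weight = 1/10 + 1/12 = 11/60
P(X=2 | obs) = 1/10 / 11/60 = 6/11
P(X=3 | obs) = 1/12 / 11/60 = 5/11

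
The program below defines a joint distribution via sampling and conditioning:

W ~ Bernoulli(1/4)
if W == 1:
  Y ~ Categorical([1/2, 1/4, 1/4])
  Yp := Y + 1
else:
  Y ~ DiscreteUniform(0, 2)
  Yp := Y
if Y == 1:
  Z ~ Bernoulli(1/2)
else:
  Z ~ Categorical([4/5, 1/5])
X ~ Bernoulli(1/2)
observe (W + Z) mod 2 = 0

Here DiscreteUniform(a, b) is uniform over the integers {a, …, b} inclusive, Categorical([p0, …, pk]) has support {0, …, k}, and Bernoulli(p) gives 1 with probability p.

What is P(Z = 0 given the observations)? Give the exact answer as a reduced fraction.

Enumerate traces; 12 have nonzero weight after conditioning:
  (W=0, Y=0, Z=0, X=0) weight 1/10
  (W=0, Y=0, Z=0, X=1) weight 1/10
  (W=0, Y=1, Z=0, X=0) weight 1/16
  (W=0, Y=1, Z=0, X=1) weight 1/16
  (W=0, Y=2, Z=0, X=0) weight 1/10
  (W=0, Y=2, Z=0, X=1) weight 1/10
  (W=1, Y=0, Z=1, X=0) weight 1/80
  (W=1, Y=0, Z=1, X=1) weight 1/80
  … 4 more
Group by Z:
  weight(Z=0) = 21/40
  weight(Z=1) = 11/160
Total weight = 21/40 + 11/160 = 19/32
P(Z=0 | obs) = 21/40 / 19/32 = 84/95
P(Z=1 | obs) = 11/160 / 19/32 = 11/95

P(Z = 0 | obs) = 84/95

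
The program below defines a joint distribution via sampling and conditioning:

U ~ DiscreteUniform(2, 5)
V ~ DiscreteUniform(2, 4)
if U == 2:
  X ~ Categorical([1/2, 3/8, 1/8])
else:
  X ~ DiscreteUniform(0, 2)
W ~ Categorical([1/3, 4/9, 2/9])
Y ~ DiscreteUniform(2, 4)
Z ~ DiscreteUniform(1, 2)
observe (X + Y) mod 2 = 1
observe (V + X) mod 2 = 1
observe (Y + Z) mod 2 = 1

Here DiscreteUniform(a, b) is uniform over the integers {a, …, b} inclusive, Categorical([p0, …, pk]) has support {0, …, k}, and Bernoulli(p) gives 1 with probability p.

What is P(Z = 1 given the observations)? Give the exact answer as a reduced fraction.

P(Z = 1 | obs) = 44/65

Enumerate traces; 72 have nonzero weight after conditioning:
  (U=2, V=2, X=1, W=0, Y=2, Z=1) weight 1/576
  (U=2, V=2, X=1, W=0, Y=4, Z=1) weight 1/576
  (U=2, V=2, X=1, W=1, Y=2, Z=1) weight 1/432
  (U=2, V=2, X=1, W=1, Y=4, Z=1) weight 1/432
  (U=2, V=2, X=1, W=2, Y=2, Z=1) weight 1/864
  (U=2, V=2, X=1, W=2, Y=4, Z=1) weight 1/864
  (U=2, V=3, X=0, W=0, Y=3, Z=2) weight 1/432
  (U=2, V=3, X=0, W=1, Y=3, Z=2) weight 1/324
  … 64 more
Group by Z:
  weight(Z=1) = 11/144
  weight(Z=2) = 7/192
Total weight = 11/144 + 7/192 = 65/576
P(Z=1 | obs) = 11/144 / 65/576 = 44/65
P(Z=2 | obs) = 7/192 / 65/576 = 21/65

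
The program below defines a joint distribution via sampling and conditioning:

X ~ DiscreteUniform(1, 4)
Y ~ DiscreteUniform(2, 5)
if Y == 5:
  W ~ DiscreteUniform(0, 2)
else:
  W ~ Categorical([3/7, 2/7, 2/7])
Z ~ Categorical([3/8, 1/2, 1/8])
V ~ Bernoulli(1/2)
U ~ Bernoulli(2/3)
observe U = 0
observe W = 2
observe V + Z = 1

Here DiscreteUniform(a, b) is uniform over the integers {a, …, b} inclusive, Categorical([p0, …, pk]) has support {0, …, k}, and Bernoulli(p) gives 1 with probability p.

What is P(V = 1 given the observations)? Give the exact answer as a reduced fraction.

P(V = 1 | obs) = 3/7

Enumerate traces; 32 have nonzero weight after conditioning:
  (X=1, Y=2, W=2, Z=0, V=1, U=0) weight 1/896
  (X=1, Y=2, W=2, Z=1, V=0, U=0) weight 1/672
  (X=1, Y=3, W=2, Z=0, V=1, U=0) weight 1/896
  (X=1, Y=3, W=2, Z=1, V=0, U=0) weight 1/672
  (X=1, Y=4, W=2, Z=0, V=1, U=0) weight 1/896
  (X=1, Y=4, W=2, Z=1, V=0, U=0) weight 1/672
  (X=1, Y=5, W=2, Z=0, V=1, U=0) weight 1/768
  (X=1, Y=5, W=2, Z=1, V=0, U=0) weight 1/576
  … 24 more
Group by V:
  weight(V=0) = 25/1008
  weight(V=1) = 25/1344
Total weight = 25/1008 + 25/1344 = 25/576
P(V=0 | obs) = 25/1008 / 25/576 = 4/7
P(V=1 | obs) = 25/1344 / 25/576 = 3/7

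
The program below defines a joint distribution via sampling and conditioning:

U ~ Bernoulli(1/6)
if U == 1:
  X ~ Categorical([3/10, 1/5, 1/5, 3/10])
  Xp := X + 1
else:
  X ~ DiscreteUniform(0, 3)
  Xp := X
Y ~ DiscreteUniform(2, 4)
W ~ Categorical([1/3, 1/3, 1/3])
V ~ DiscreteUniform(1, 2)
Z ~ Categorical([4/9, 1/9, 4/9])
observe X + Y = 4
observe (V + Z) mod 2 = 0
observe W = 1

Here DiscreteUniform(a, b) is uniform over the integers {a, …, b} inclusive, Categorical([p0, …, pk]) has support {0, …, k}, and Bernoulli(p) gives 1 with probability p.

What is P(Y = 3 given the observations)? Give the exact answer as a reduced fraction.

P(Y = 3 | obs) = 29/89

Enumerate traces; 18 have nonzero weight after conditioning:
  (U=0, X=0, Y=4, W=1, V=1, Z=1) weight 5/3888
  (U=0, X=0, Y=4, W=1, V=2, Z=0) weight 5/972
  (U=0, X=0, Y=4, W=1, V=2, Z=2) weight 5/972
  (U=0, X=1, Y=3, W=1, V=1, Z=1) weight 5/3888
  (U=0, X=1, Y=3, W=1, V=2, Z=0) weight 5/972
  (U=0, X=1, Y=3, W=1, V=2, Z=2) weight 5/972
  (U=0, X=2, Y=2, W=1, V=1, Z=1) weight 5/3888
  (U=0, X=2, Y=2, W=1, V=2, Z=0) weight 5/972
  … 10 more
Group by Y:
  weight(Y=2) = 29/2160
  weight(Y=3) = 29/2160
  weight(Y=4) = 31/2160
Total weight = 29/2160 + 29/2160 + 31/2160 = 89/2160
P(Y=2 | obs) = 29/2160 / 89/2160 = 29/89
P(Y=3 | obs) = 29/2160 / 89/2160 = 29/89
P(Y=4 | obs) = 31/2160 / 89/2160 = 31/89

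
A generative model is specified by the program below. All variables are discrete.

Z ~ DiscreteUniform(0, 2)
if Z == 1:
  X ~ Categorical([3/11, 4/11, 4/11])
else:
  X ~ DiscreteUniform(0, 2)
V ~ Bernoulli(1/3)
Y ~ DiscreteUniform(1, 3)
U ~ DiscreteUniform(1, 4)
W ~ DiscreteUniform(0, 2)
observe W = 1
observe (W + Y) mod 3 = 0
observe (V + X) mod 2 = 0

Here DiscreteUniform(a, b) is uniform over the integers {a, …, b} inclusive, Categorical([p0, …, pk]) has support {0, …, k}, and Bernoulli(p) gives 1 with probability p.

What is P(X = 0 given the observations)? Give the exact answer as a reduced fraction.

P(X = 0 | obs) = 31/82

Enumerate traces; 36 have nonzero weight after conditioning:
  (Z=0, X=0, V=0, Y=2, U=1, W=1) weight 1/486
  (Z=0, X=0, V=0, Y=2, U=2, W=1) weight 1/486
  (Z=0, X=0, V=0, Y=2, U=3, W=1) weight 1/486
  (Z=0, X=0, V=0, Y=2, U=4, W=1) weight 1/486
  (Z=0, X=1, V=1, Y=2, U=1, W=1) weight 1/972
  (Z=0, X=1, V=1, Y=2, U=2, W=1) weight 1/972
  (Z=0, X=1, V=1, Y=2, U=3, W=1) weight 1/972
  (Z=0, X=1, V=1, Y=2, U=4, W=1) weight 1/972
  (Z=0, X=2, V=0, Y=2, U=1, W=1) weight 1/486
  … 27 more
Group by X:
  weight(X=0) = 62/2673
  weight(X=1) = 34/2673
  weight(X=2) = 68/2673
Total weight = 62/2673 + 34/2673 + 68/2673 = 164/2673
P(X=0 | obs) = 62/2673 / 164/2673 = 31/82
P(X=1 | obs) = 34/2673 / 164/2673 = 17/82
P(X=2 | obs) = 68/2673 / 164/2673 = 17/41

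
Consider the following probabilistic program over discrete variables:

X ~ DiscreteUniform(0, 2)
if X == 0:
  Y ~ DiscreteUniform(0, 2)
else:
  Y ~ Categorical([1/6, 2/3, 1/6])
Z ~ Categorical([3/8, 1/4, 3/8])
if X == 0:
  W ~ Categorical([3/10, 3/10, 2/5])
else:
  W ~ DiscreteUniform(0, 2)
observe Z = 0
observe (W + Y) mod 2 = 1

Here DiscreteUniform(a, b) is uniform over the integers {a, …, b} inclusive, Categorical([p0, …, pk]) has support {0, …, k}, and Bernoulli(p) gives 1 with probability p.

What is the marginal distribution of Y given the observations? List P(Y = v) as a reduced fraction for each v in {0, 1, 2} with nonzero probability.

P(Y=0) = 19/139, P(Y=1) = 101/139, P(Y=2) = 19/139

Enumerate traces; 12 have nonzero weight after conditioning:
  (X=0, Y=0, Z=0, W=1) weight 1/80
  (X=0, Y=1, Z=0, W=0) weight 1/80
  (X=0, Y=1, Z=0, W=2) weight 1/60
  (X=0, Y=2, Z=0, W=1) weight 1/80
  (X=1, Y=0, Z=0, W=1) weight 1/144
  (X=1, Y=1, Z=0, W=0) weight 1/36
  (X=1, Y=1, Z=0, W=2) weight 1/36
  (X=1, Y=2, Z=0, W=1) weight 1/144
  … 4 more
Group by Y:
  weight(Y=0) = 19/720
  weight(Y=1) = 101/720
  weight(Y=2) = 19/720
Total weight = 19/720 + 101/720 + 19/720 = 139/720
P(Y=0 | obs) = 19/720 / 139/720 = 19/139
P(Y=1 | obs) = 101/720 / 139/720 = 101/139
P(Y=2 | obs) = 19/720 / 139/720 = 19/139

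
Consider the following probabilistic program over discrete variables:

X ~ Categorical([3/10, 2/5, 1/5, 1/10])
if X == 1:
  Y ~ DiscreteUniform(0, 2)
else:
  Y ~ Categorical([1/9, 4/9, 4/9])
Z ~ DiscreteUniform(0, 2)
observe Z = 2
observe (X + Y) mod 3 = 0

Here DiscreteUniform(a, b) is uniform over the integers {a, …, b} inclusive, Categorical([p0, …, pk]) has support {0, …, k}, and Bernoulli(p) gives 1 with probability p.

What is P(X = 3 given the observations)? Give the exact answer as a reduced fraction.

Enumerate traces; 4 have nonzero weight after conditioning:
  (X=0, Y=0, Z=2) weight 1/90
  (X=1, Y=2, Z=2) weight 2/45
  (X=2, Y=1, Z=2) weight 4/135
  (X=3, Y=0, Z=2) weight 1/270
Group by X:
  weight(X=0) = 1/90
  weight(X=1) = 2/45
  weight(X=2) = 4/135
  weight(X=3) = 1/270
Total weight = 1/90 + 2/45 + 4/135 + 1/270 = 4/45
P(X=0 | obs) = 1/90 / 4/45 = 1/8
P(X=1 | obs) = 2/45 / 4/45 = 1/2
P(X=2 | obs) = 4/135 / 4/45 = 1/3
P(X=3 | obs) = 1/270 / 4/45 = 1/24

P(X = 3 | obs) = 1/24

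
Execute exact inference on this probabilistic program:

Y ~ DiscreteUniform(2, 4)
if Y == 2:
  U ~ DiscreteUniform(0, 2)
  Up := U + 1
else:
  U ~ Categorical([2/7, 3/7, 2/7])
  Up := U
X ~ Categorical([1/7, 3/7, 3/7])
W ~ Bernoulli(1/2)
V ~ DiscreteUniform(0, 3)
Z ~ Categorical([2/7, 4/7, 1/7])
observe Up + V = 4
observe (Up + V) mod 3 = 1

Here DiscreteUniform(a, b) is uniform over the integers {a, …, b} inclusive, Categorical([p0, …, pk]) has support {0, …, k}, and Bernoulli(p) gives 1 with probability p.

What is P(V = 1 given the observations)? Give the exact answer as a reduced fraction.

P(V = 1 | obs) = 7/51

Enumerate traces; 126 have nonzero weight after conditioning:
  (Y=2, U=0, X=0, W=0, V=3, Z=0) weight 1/1764
  (Y=2, U=0, X=0, W=0, V=3, Z=1) weight 1/882
  (Y=2, U=0, X=0, W=0, V=3, Z=2) weight 1/3528
  (Y=2, U=0, X=0, W=1, V=3, Z=0) weight 1/1764
  (Y=2, U=0, X=0, W=1, V=3, Z=1) weight 1/882
  (Y=2, U=0, X=0, W=1, V=3, Z=2) weight 1/3528
  (Y=2, U=0, X=1, W=0, V=3, Z=0) weight 1/588
  (Y=2, U=0, X=1, W=0, V=3, Z=1) weight 1/294
  (Y=2, U=1, X=0, W=0, V=2, Z=0) weight 1/1764
  (Y=2, U=2, X=0, W=0, V=1, Z=0) weight 1/1764
  … 116 more
Group by V:
  weight(V=1) = 1/36
  weight(V=2) = 19/252
  weight(V=3) = 25/252
Total weight = 1/36 + 19/252 + 25/252 = 17/84
P(V=1 | obs) = 1/36 / 17/84 = 7/51
P(V=2 | obs) = 19/252 / 17/84 = 19/51
P(V=3 | obs) = 25/252 / 17/84 = 25/51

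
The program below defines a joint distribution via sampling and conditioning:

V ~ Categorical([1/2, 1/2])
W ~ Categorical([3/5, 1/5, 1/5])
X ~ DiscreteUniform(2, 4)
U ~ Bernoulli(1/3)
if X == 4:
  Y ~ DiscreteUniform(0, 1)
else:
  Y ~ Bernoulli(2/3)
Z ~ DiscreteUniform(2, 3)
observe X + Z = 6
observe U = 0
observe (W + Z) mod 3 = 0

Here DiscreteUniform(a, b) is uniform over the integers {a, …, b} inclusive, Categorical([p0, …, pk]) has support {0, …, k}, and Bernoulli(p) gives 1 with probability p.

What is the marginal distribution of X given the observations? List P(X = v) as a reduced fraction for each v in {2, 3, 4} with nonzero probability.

P(X=3) = 3/4, P(X=4) = 1/4

Enumerate traces; 8 have nonzero weight after conditioning:
  (V=0, W=0, X=3, U=0, Y=0, Z=3) weight 1/90
  (V=0, W=0, X=3, U=0, Y=1, Z=3) weight 1/45
  (V=0, W=1, X=4, U=0, Y=0, Z=2) weight 1/180
  (V=0, W=1, X=4, U=0, Y=1, Z=2) weight 1/180
  (V=1, W=0, X=3, U=0, Y=0, Z=3) weight 1/90
  (V=1, W=0, X=3, U=0, Y=1, Z=3) weight 1/45
  (V=1, W=1, X=4, U=0, Y=0, Z=2) weight 1/180
  (V=1, W=1, X=4, U=0, Y=1, Z=2) weight 1/180
Group by X:
  weight(X=3) = 1/15
  weight(X=4) = 1/45
Total weight = 1/15 + 1/45 = 4/45
P(X=3 | obs) = 1/15 / 4/45 = 3/4
P(X=4 | obs) = 1/45 / 4/45 = 1/4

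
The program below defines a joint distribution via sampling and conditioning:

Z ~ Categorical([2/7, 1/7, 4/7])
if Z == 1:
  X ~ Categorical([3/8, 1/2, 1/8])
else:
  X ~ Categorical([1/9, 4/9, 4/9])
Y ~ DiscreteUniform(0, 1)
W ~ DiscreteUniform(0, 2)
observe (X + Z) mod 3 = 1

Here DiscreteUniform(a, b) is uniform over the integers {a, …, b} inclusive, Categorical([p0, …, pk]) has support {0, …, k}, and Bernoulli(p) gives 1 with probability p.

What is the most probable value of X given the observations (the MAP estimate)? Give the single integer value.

Enumerate traces; 18 have nonzero weight after conditioning:
  (Z=0, X=1, Y=0, W=0) weight 4/189
  (Z=0, X=1, Y=0, W=1) weight 4/189
  (Z=0, X=1, Y=0, W=2) weight 4/189
  (Z=0, X=1, Y=1, W=0) weight 4/189
  (Z=0, X=1, Y=1, W=1) weight 4/189
  (Z=0, X=1, Y=1, W=2) weight 4/189
  (Z=1, X=0, Y=0, W=0) weight 1/112
  (Z=1, X=0, Y=0, W=1) weight 1/112
  (Z=2, X=2, Y=0, W=0) weight 8/189
  … 9 more
Group by X:
  weight(X=0) = 3/56
  weight(X=1) = 8/63
  weight(X=2) = 16/63
Total weight = 3/56 + 8/63 + 16/63 = 73/168
P(X=0 | obs) = 3/56 / 73/168 = 9/73
P(X=1 | obs) = 8/63 / 73/168 = 64/219
P(X=2 | obs) = 16/63 / 73/168 = 128/219
argmax = 2

argmax_v P(X = v | obs) = 2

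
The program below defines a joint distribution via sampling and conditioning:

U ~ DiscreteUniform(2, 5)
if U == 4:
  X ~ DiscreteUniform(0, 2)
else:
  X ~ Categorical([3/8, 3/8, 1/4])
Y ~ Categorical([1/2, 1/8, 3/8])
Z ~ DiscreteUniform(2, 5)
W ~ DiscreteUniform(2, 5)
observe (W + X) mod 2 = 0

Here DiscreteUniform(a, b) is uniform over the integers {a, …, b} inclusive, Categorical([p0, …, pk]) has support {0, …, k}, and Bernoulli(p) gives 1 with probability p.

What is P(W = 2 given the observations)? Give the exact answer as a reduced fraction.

Enumerate traces; 288 have nonzero weight after conditioning:
  (U=2, X=0, Y=0, Z=2, W=2) weight 3/1024
  (U=2, X=0, Y=0, Z=2, W=4) weight 3/1024
  (U=2, X=0, Y=0, Z=3, W=2) weight 3/1024
  (U=2, X=0, Y=0, Z=3, W=4) weight 3/1024
  (U=2, X=0, Y=0, Z=4, W=2) weight 3/1024
  (U=2, X=0, Y=0, Z=4, W=4) weight 3/1024
  (U=2, X=0, Y=0, Z=5, W=2) weight 3/1024
  (U=2, X=0, Y=0, Z=5, W=4) weight 3/1024
  (U=2, X=1, Y=0, Z=2, W=3) weight 3/1024
  (U=2, X=1, Y=0, Z=2, W=5) weight 3/1024
  … 278 more
Group by W:
  weight(W=2) = 61/384
  weight(W=3) = 35/384
  weight(W=4) = 61/384
  weight(W=5) = 35/384
Total weight = 61/384 + 35/384 + 61/384 + 35/384 = 1/2
P(W=2 | obs) = 61/384 / 1/2 = 61/192
P(W=3 | obs) = 35/384 / 1/2 = 35/192
P(W=4 | obs) = 61/384 / 1/2 = 61/192
P(W=5 | obs) = 35/384 / 1/2 = 35/192

P(W = 2 | obs) = 61/192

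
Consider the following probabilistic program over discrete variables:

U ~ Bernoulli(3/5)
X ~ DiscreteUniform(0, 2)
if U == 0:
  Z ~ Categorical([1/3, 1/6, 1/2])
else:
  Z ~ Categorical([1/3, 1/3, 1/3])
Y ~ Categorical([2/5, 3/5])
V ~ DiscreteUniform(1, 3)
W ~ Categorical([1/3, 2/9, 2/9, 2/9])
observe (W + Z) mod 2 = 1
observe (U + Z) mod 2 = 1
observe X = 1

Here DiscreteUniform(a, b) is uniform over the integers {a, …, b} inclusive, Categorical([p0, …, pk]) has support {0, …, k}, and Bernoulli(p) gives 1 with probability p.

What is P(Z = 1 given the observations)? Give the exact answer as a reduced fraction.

Enumerate traces; 36 have nonzero weight after conditioning:
  (U=0, X=1, Z=1, Y=0, V=1, W=0) weight 2/2025
  (U=0, X=1, Z=1, Y=0, V=1, W=2) weight 4/6075
  (U=0, X=1, Z=1, Y=0, V=2, W=0) weight 2/2025
  (U=0, X=1, Z=1, Y=0, V=2, W=2) weight 4/6075
  (U=0, X=1, Z=1, Y=0, V=3, W=0) weight 2/2025
  (U=0, X=1, Z=1, Y=0, V=3, W=2) weight 4/6075
  (U=0, X=1, Z=1, Y=1, V=1, W=0) weight 1/675
  (U=0, X=1, Z=1, Y=1, V=1, W=2) weight 2/2025
  (U=1, X=1, Z=0, Y=0, V=1, W=1) weight 4/2025
  (U=1, X=1, Z=2, Y=0, V=1, W=1) weight 4/2025
  … 26 more
Group by Z:
  weight(Z=0) = 4/135
  weight(Z=1) = 1/81
  weight(Z=2) = 4/135
Total weight = 4/135 + 1/81 + 4/135 = 29/405
P(Z=0 | obs) = 4/135 / 29/405 = 12/29
P(Z=1 | obs) = 1/81 / 29/405 = 5/29
P(Z=2 | obs) = 4/135 / 29/405 = 12/29

P(Z = 1 | obs) = 5/29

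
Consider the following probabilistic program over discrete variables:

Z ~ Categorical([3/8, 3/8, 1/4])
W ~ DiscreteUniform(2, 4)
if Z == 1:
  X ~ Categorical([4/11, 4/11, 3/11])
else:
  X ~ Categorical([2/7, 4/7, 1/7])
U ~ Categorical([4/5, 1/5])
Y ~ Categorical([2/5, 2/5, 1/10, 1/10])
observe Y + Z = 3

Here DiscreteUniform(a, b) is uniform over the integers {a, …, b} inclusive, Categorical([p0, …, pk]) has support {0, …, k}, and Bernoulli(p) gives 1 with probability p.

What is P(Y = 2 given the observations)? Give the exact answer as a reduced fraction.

Enumerate traces; 54 have nonzero weight after conditioning:
  (Z=0, W=2, X=0, U=0, Y=3) weight 1/350
  (Z=0, W=2, X=0, U=1, Y=3) weight 1/1400
  (Z=0, W=2, X=1, U=0, Y=3) weight 1/175
  (Z=0, W=2, X=1, U=1, Y=3) weight 1/700
  (Z=0, W=2, X=2, U=0, Y=3) weight 1/700
  (Z=0, W=2, X=2, U=1, Y=3) weight 1/2800
  (Z=0, W=3, X=0, U=0, Y=3) weight 1/350
  (Z=0, W=3, X=0, U=1, Y=3) weight 1/1400
  (Z=1, W=2, X=0, U=0, Y=2) weight 1/275
  (Z=2, W=2, X=0, U=0, Y=1) weight 4/525
  … 44 more
Group by Y:
  weight(Y=1) = 1/10
  weight(Y=2) = 3/80
  weight(Y=3) = 3/80
Total weight = 1/10 + 3/80 + 3/80 = 7/40
P(Y=1 | obs) = 1/10 / 7/40 = 4/7
P(Y=2 | obs) = 3/80 / 7/40 = 3/14
P(Y=3 | obs) = 3/80 / 7/40 = 3/14

P(Y = 2 | obs) = 3/14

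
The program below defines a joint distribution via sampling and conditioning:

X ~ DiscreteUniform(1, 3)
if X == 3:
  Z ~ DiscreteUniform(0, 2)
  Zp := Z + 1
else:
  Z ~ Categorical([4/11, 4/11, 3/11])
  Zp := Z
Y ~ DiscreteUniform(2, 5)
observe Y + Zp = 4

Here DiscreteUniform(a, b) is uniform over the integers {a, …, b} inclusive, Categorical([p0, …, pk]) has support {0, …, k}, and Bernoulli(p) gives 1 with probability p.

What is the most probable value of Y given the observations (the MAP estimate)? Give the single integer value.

argmax_v P(Y = v | obs) = 3

Enumerate traces; 8 have nonzero weight after conditioning:
  (X=1, Z=0, Y=4) weight 1/33
  (X=1, Z=1, Y=3) weight 1/33
  (X=1, Z=2, Y=2) weight 1/44
  (X=2, Z=0, Y=4) weight 1/33
  (X=2, Z=1, Y=3) weight 1/33
  (X=2, Z=2, Y=2) weight 1/44
  (X=3, Z=0, Y=3) weight 1/36
  (X=3, Z=1, Y=2) weight 1/36
Group by Y:
  weight(Y=2) = 29/396
  weight(Y=3) = 35/396
  weight(Y=4) = 2/33
Total weight = 29/396 + 35/396 + 2/33 = 2/9
P(Y=2 | obs) = 29/396 / 2/9 = 29/88
P(Y=3 | obs) = 35/396 / 2/9 = 35/88
P(Y=4 | obs) = 2/33 / 2/9 = 3/11
argmax = 3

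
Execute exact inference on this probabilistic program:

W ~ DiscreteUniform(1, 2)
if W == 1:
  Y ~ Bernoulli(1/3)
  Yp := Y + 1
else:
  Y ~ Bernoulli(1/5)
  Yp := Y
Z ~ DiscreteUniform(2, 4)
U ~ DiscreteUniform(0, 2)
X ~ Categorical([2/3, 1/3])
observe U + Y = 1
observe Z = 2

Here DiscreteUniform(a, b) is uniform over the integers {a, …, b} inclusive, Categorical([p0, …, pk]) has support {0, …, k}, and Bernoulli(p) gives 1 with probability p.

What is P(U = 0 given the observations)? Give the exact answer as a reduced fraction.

Enumerate traces; 8 have nonzero weight after conditioning:
  (W=1, Y=0, Z=2, U=1, X=0) weight 2/81
  (W=1, Y=0, Z=2, U=1, X=1) weight 1/81
  (W=1, Y=1, Z=2, U=0, X=0) weight 1/81
  (W=1, Y=1, Z=2, U=0, X=1) weight 1/162
  (W=2, Y=0, Z=2, U=1, X=0) weight 4/135
  (W=2, Y=0, Z=2, U=1, X=1) weight 2/135
  (W=2, Y=1, Z=2, U=0, X=0) weight 1/135
  (W=2, Y=1, Z=2, U=0, X=1) weight 1/270
Group by U:
  weight(U=0) = 4/135
  weight(U=1) = 11/135
Total weight = 4/135 + 11/135 = 1/9
P(U=0 | obs) = 4/135 / 1/9 = 4/15
P(U=1 | obs) = 11/135 / 1/9 = 11/15

P(U = 0 | obs) = 4/15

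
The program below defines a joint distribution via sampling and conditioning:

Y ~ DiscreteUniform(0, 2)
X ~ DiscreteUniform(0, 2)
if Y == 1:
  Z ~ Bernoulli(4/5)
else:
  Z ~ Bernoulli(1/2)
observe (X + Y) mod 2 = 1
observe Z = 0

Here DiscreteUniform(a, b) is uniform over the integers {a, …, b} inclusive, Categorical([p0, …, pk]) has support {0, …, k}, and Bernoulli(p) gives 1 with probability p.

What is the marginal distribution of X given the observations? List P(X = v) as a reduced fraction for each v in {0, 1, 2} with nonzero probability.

P(X=0) = 1/7, P(X=1) = 5/7, P(X=2) = 1/7

Enumerate traces; 4 have nonzero weight after conditioning:
  (Y=0, X=1, Z=0) weight 1/18
  (Y=1, X=0, Z=0) weight 1/45
  (Y=1, X=2, Z=0) weight 1/45
  (Y=2, X=1, Z=0) weight 1/18
Group by X:
  weight(X=0) = 1/45
  weight(X=1) = 1/9
  weight(X=2) = 1/45
Total weight = 1/45 + 1/9 + 1/45 = 7/45
P(X=0 | obs) = 1/45 / 7/45 = 1/7
P(X=1 | obs) = 1/9 / 7/45 = 5/7
P(X=2 | obs) = 1/45 / 7/45 = 1/7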